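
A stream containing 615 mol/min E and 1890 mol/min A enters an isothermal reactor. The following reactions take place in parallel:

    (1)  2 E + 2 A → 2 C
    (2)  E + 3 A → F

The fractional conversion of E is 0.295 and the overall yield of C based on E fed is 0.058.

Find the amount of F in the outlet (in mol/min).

Yield of C: 2ξ₁ / 615 = 0.058 → ξ₁ = 17.84 mol/min.
Conversion of E: 2ξ₁ + 1ξ₂ = 0.295 × 615 = 181.4 → ξ₂ = 145.8 mol/min.
Outlet amounts (n = n₀ + Σ ν·ξ):
  E: 615 − 2(17.84) − 1(145.8) = 433.6
  A: 1890 − 2(17.84) − 3(145.8) = 1417
  C: 0 + 2(17.84) = 35.67
  F: 0 + 1(145.8) = 145.8

146 mol/min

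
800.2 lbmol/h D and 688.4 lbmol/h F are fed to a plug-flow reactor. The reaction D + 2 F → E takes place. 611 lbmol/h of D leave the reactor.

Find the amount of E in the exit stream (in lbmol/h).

For D: n = n₀ − 1ξ → 611 = 800.2 − 1ξ, giving ξ = 189.2 lbmol/h.
Outlet amounts (n = n₀ + ν ξ):
  D: 800.2 − 1(189.2) = 611
  F: 688.4 − 2(189.2) = 310
  E: 0 + 1(189.2) = 189.2

189 lbmol/h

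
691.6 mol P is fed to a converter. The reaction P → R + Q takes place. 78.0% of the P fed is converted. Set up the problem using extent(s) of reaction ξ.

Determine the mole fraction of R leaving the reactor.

P reacted = 0.78 × 691.6 = 539.4 mol; ν_P = −1, so ξ = 539.4/1 = 539.4 mol.
Outlet amounts (n = n₀ + ν ξ):
  P: 691.6 − 1(539.4) = 152.2
  R: 0 + 1(539.4) = 539.4
  Q: 0 + 1(539.4) = 539.4
Total out = 1231 mol; y_R = 539.4 / 1231 = 0.4382.

0.438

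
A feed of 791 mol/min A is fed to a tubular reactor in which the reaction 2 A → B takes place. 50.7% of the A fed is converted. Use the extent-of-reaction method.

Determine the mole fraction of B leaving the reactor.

0.34

A reacted = 0.507 × 791 = 401 mol/min; ν_A = −2, so ξ = 401/2 = 200.5 mol/min.
Outlet amounts (n = n₀ + ν ξ):
  A: 791 − 2(200.5) = 390
  B: 0 + 1(200.5) = 200.5
Total out = 590.5 mol/min; y_B = 200.5 / 590.5 = 0.3396.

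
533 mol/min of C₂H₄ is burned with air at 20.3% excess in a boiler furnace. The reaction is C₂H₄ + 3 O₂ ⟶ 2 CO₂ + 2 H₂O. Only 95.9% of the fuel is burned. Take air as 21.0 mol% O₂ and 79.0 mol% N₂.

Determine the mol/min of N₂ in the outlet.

7240 mol/min

Stoichiometric O₂ = 3 × 533 = 1599 mol/min; O₂ fed = 1599 × 1.203 = 1924 mol/min.
N₂ fed = 1924 × 79/21 = 7236 mol/min.
Fuel reacted = 0.959 × 533 → ξ = 511.1 mol/min.
Outlet (n = n₀ + ν ξ):
  C₂H₄: 533 − 1(511.1) = 21.85
  O₂: 1924 − 3(511.1) = 390.2
  N₂: 7236 (inert)
  CO₂: 0 + 2(511.1) = 1022
  H₂O: 0 + 2(511.1) = 1022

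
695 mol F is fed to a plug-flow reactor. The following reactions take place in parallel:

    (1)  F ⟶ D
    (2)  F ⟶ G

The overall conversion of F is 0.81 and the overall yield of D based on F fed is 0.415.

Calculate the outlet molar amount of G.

275 mol

Yield of D: 1ξ₁ / 695 = 0.415 → ξ₁ = 288.4 mol.
Conversion of F: 1ξ₁ + 1ξ₂ = 0.81 × 695 = 563 → ξ₂ = 274.5 mol.
Outlet amounts (n = n₀ + Σ ν·ξ):
  F: 695 − 1(288.4) − 1(274.5) = 132
  D: 0 + 1(288.4) = 288.4
  G: 0 + 1(274.5) = 274.5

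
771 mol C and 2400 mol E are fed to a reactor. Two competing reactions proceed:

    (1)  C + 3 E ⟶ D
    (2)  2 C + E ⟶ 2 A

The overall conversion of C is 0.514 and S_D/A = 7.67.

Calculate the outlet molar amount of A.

Conversion of C: C consumed = 0.514 × 771 = 396.3 mol = 1ξ₁ + 2ξ₂.
Selectivity: 1ξ₁ / (2ξ₂) = 7.67 → ξ₁ = 15.34 ξ₂.
Substitute: (1·15.34 + 2) ξ₂ = 396.3 → ξ₂ = 22.85 mol, ξ₁ = 350.6 mol.
Outlet amounts (n = n₀ + Σ ν·ξ):
  C: 771 − 1(350.6) − 2(22.85) = 374.7
  E: 2400 − 3(350.6) − 1(22.85) = 1325
  D: 0 + 1(350.6) = 350.6
  A: 0 + 2(22.85) = 45.71

45.7 mol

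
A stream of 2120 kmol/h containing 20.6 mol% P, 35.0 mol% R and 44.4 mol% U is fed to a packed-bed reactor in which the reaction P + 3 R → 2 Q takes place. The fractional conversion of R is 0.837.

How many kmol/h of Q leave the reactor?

R reacted = 0.837 × 742 = 621.1 kmol/h; ν_R = −3, so ξ = 621.1/3 = 207 kmol/h.
Outlet amounts (n = n₀ + ν ξ):
  P: 436.7 − 1(207) = 229.7
  R: 742 − 3(207) = 120.9
  Q: 0 + 2(207) = 414
  U: 941.3 (inert)

414 kmol/h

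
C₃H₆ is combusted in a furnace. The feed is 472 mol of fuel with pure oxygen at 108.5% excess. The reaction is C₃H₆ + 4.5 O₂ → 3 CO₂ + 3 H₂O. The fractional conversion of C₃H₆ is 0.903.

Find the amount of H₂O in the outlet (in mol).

Stoichiometric O₂ = 4.5 × 472 = 2124 mol; O₂ fed = 2124 × 2.085 = 4429 mol.
Fuel reacted = 0.903 × 472 → ξ = 426.2 mol.
Outlet (n = n₀ + ν ξ):
  C₃H₆: 472 − 1(426.2) = 45.78
  O₂: 4429 − 4.5(426.2) = 2511
  CO₂: 0 + 3(426.2) = 1279
  H₂O: 0 + 3(426.2) = 1279

1280 mol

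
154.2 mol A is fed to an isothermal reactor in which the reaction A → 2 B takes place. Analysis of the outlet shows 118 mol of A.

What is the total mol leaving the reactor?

For A: n = n₀ − 1ξ → 118 = 154.2 − 1ξ, giving ξ = 36.2 mol.
Outlet amounts (n = n₀ + ν ξ):
  A: 154.2 − 1(36.2) = 118
  B: 0 + 2(36.2) = 72.4
Total out = 118 + 72.4 = 190.4 mol.

190 mol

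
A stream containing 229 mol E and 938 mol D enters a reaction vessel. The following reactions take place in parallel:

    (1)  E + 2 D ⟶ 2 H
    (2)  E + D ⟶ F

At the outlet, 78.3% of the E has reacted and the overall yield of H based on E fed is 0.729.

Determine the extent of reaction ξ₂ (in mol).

Yield of H: 2ξ₁ / 229 = 0.729 → ξ₁ = 83.47 mol.
Conversion of E: 1ξ₁ + 1ξ₂ = 0.783 × 229 = 179.3 → ξ₂ = 95.84 mol.
Outlet amounts (n = n₀ + Σ ν·ξ):
  E: 229 − 1(83.47) − 1(95.84) = 49.69
  D: 938 − 2(83.47) − 1(95.84) = 675.2
  H: 0 + 2(83.47) = 166.9
  F: 0 + 1(95.84) = 95.84

ξ₂ = 95.8 mol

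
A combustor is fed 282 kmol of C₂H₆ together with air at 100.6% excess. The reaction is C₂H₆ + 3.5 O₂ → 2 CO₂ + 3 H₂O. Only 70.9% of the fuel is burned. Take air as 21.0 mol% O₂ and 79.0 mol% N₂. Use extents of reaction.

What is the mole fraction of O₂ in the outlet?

Stoichiometric O₂ = 3.5 × 282 = 987 kmol; O₂ fed = 987 × 2.006 = 1980 kmol.
N₂ fed = 1980 × 79/21 = 7448 kmol.
Fuel reacted = 0.709 × 282 → ξ = 199.9 kmol.
Outlet (n = n₀ + ν ξ):
  C₂H₆: 282 − 1(199.9) = 82.06
  O₂: 1980 − 3.5(199.9) = 1280
  N₂: 7448 (inert)
  CO₂: 0 + 2(199.9) = 399.9
  H₂O: 0 + 3(199.9) = 599.8
Total out = 9810 kmol; y_O₂ = 1280 / 9810 = 0.1305.

0.13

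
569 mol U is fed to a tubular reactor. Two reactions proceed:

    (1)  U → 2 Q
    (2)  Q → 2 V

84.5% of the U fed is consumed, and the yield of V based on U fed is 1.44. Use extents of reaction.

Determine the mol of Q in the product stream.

552 mol

Conversion of U: U consumed = 1ξ₁ = 0.845 × 569 → ξ₁ = 480.8 mol.
Yield of V: 2ξ₂ / 569 = 1.44 → ξ₂ = 409.7 mol.
Outlet amounts (n = n₀ + Σ ν·ξ):
  U: 569 − 1(480.8) = 88.19
  Q: 0 + 2(480.8) − 1(409.7) = 551.9
  V: 0 + 2(409.7) = 819.4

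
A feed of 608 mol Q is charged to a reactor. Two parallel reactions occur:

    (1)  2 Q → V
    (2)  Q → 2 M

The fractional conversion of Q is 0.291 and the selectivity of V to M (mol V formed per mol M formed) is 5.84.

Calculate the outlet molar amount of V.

Conversion of Q: Q consumed = 0.291 × 608 = 176.9 mol = 2ξ₁ + 1ξ₂.
Selectivity: 1ξ₁ / (2ξ₂) = 5.84 → ξ₁ = 11.68 ξ₂.
Substitute: (2·11.68 + 1) ξ₂ = 176.9 → ξ₂ = 7.263 mol, ξ₁ = 84.83 mol.
Outlet amounts (n = n₀ + Σ ν·ξ):
  Q: 608 − 2(84.83) − 1(7.263) = 431.1
  V: 0 + 1(84.83) = 84.83
  M: 0 + 2(7.263) = 14.53

84.8 mol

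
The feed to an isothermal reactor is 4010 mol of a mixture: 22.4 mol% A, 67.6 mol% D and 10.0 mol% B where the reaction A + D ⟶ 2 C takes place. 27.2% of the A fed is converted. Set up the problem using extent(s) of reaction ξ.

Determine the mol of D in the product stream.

2470 mol

A reacted = 0.272 × 898.2 = 244.3 mol; ν_A = −1, so ξ = 244.3/1 = 244.3 mol.
Outlet amounts (n = n₀ + ν ξ):
  A: 898.2 − 1(244.3) = 653.9
  D: 2711 − 1(244.3) = 2466
  C: 0 + 2(244.3) = 488.6
  B: 401 (inert)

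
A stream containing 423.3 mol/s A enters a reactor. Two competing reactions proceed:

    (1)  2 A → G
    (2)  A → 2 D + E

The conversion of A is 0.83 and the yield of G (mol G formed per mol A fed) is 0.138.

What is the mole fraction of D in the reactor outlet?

0.562

Yield of G: 1ξ₁ / 423.3 = 0.138 → ξ₁ = 58.42 mol/s.
Conversion of A: 2ξ₁ + 1ξ₂ = 0.83 × 423.3 = 351.3 → ξ₂ = 234.5 mol/s.
Outlet amounts (n = n₀ + Σ ν·ξ):
  A: 423.3 − 2(58.42) − 1(234.5) = 71.96
  G: 0 + 1(58.42) = 58.42
  D: 0 + 2(234.5) = 469
  E: 0 + 1(234.5) = 234.5
Total out = 833.9 mol/s; y_D = 469 / 833.9 = 0.5624.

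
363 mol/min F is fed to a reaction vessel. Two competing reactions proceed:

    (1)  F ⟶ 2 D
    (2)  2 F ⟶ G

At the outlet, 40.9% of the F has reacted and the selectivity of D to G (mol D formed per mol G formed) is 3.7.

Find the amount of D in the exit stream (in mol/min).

143 mol/min

Conversion of F: F consumed = 0.409 × 363 = 148.5 mol/min = 1ξ₁ + 2ξ₂.
Selectivity: 2ξ₁ / (1ξ₂) = 3.7 → ξ₁ = 1.85 ξ₂.
Substitute: (1·1.85 + 2) ξ₂ = 148.5 → ξ₂ = 38.56 mol/min, ξ₁ = 71.34 mol/min.
Outlet amounts (n = n₀ + Σ ν·ξ):
  F: 363 − 1(71.34) − 2(38.56) = 214.5
  D: 0 + 2(71.34) = 142.7
  G: 0 + 1(38.56) = 38.56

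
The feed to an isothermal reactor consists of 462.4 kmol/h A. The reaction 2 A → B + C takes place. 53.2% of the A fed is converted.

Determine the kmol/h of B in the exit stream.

123 kmol/h

A reacted = 0.532 × 462.4 = 246 kmol/h; ν_A = −2, so ξ = 246/2 = 123 kmol/h.
Outlet amounts (n = n₀ + ν ξ):
  A: 462.4 − 2(123) = 216.4
  B: 0 + 1(123) = 123
  C: 0 + 1(123) = 123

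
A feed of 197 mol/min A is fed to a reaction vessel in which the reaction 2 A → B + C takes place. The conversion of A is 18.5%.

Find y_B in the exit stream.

0.0925

A reacted = 0.185 × 197 = 36.45 mol/min; ν_A = −2, so ξ = 36.45/2 = 18.22 mol/min.
Outlet amounts (n = n₀ + ν ξ):
  A: 197 − 2(18.22) = 160.6
  B: 0 + 1(18.22) = 18.22
  C: 0 + 1(18.22) = 18.22
Total out = 197 mol/min; y_B = 18.22 / 197 = 0.0925.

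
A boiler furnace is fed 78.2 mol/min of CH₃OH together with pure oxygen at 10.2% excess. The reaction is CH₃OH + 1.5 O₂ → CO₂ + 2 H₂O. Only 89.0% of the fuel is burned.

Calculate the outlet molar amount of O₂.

24.9 mol/min

Stoichiometric O₂ = 1.5 × 78.2 = 117.3 mol/min; O₂ fed = 117.3 × 1.102 = 129.3 mol/min.
Fuel reacted = 0.89 × 78.2 → ξ = 69.6 mol/min.
Outlet (n = n₀ + ν ξ):
  CH₃OH: 78.2 − 1(69.6) = 8.602
  O₂: 129.3 − 1.5(69.6) = 24.87
  CO₂: 0 + 1(69.6) = 69.6
  H₂O: 0 + 2(69.6) = 139.2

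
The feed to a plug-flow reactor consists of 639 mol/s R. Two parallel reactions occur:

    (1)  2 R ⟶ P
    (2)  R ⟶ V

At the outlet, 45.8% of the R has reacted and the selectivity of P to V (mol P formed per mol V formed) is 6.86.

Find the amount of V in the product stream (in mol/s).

Conversion of R: R consumed = 0.458 × 639 = 292.7 mol/s = 2ξ₁ + 1ξ₂.
Selectivity: 1ξ₁ / (1ξ₂) = 6.86 → ξ₁ = 6.86 ξ₂.
Substitute: (2·6.86 + 1) ξ₂ = 292.7 → ξ₂ = 19.88 mol/s, ξ₁ = 136.4 mol/s.
Outlet amounts (n = n₀ + Σ ν·ξ):
  R: 639 − 2(136.4) − 1(19.88) = 346.3
  P: 0 + 1(136.4) = 136.4
  V: 0 + 1(19.88) = 19.88

19.9 mol/s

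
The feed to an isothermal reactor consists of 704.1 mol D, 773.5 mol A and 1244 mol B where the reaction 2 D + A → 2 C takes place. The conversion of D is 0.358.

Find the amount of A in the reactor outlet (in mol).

D reacted = 0.358 × 704.1 = 252.1 mol; ν_D = −2, so ξ = 252.1/2 = 126 mol.
Outlet amounts (n = n₀ + ν ξ):
  D: 704.1 − 2(126) = 452
  A: 773.5 − 1(126) = 647.5
  C: 0 + 2(126) = 252.1
  B: 1244 (inert)

647 mol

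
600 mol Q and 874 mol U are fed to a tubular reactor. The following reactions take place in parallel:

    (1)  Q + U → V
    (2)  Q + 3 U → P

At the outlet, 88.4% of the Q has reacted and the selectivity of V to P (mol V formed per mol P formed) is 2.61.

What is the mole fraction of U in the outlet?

Conversion of Q: Q consumed = 0.884 × 600 = 530.4 mol = 1ξ₁ + 1ξ₂.
Selectivity: 1ξ₁ / (1ξ₂) = 2.61 → ξ₁ = 2.61 ξ₂.
Substitute: (1·2.61 + 1) ξ₂ = 530.4 → ξ₂ = 146.9 mol, ξ₁ = 383.5 mol.
Outlet amounts (n = n₀ + Σ ν·ξ):
  Q: 600 − 1(383.5) − 1(146.9) = 69.6
  U: 874 − 1(383.5) − 3(146.9) = 49.75
  V: 0 + 1(383.5) = 383.5
  P: 0 + 1(146.9) = 146.9
Total out = 649.7 mol; y_U = 49.75 / 649.7 = 0.07657.

0.0766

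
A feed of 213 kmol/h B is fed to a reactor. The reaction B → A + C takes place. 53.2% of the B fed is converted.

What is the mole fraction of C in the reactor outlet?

B reacted = 0.532 × 213 = 113.3 kmol/h; ν_B = −1, so ξ = 113.3/1 = 113.3 kmol/h.
Outlet amounts (n = n₀ + ν ξ):
  B: 213 − 1(113.3) = 99.68
  A: 0 + 1(113.3) = 113.3
  C: 0 + 1(113.3) = 113.3
Total out = 326.3 kmol/h; y_C = 113.3 / 326.3 = 0.3473.

0.347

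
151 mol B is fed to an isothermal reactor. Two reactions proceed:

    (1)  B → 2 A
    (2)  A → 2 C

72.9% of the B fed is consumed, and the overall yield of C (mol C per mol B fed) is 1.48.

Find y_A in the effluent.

0.291

Conversion of B: B consumed = 1ξ₁ = 0.729 × 151 → ξ₁ = 110.1 mol.
Yield of C: 2ξ₂ / 151 = 1.48 → ξ₂ = 111.7 mol.
Outlet amounts (n = n₀ + Σ ν·ξ):
  B: 151 − 1(110.1) = 40.92
  A: 0 + 2(110.1) − 1(111.7) = 108.4
  C: 0 + 2(111.7) = 223.5
Total out = 372.8 mol; y_A = 108.4 / 372.8 = 0.2908.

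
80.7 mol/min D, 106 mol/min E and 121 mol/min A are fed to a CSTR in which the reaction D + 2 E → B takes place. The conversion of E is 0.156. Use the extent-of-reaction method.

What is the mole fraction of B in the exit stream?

0.0284

E reacted = 0.156 × 106 = 16.54 mol/min; ν_E = −2, so ξ = 16.54/2 = 8.268 mol/min.
Outlet amounts (n = n₀ + ν ξ):
  D: 80.7 − 1(8.268) = 72.43
  E: 106 − 2(8.268) = 89.46
  B: 0 + 1(8.268) = 8.268
  A: 121 (inert)
Total out = 291.2 mol/min; y_B = 8.268 / 291.2 = 0.0284.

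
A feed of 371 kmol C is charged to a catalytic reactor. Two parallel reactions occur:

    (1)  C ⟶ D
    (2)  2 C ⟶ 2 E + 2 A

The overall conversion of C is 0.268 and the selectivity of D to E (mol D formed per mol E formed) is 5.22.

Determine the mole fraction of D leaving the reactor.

Conversion of C: C consumed = 0.268 × 371 = 99.43 kmol = 1ξ₁ + 2ξ₂.
Selectivity: 1ξ₁ / (2ξ₂) = 5.22 → ξ₁ = 10.44 ξ₂.
Substitute: (1·10.44 + 2) ξ₂ = 99.43 → ξ₂ = 7.993 kmol, ξ₁ = 83.44 kmol.
Outlet amounts (n = n₀ + Σ ν·ξ):
  C: 371 − 1(83.44) − 2(7.993) = 271.6
  D: 0 + 1(83.44) = 83.44
  E: 0 + 2(7.993) = 15.99
  A: 0 + 2(7.993) = 15.99
Total out = 387 kmol; y_D = 83.44 / 387 = 0.2156.

0.216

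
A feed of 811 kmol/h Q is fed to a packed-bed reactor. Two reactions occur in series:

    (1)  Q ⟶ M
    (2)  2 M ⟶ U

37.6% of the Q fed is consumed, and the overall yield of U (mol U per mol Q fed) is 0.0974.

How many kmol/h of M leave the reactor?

Conversion of Q: Q consumed = 1ξ₁ = 0.376 × 811 → ξ₁ = 304.9 kmol/h.
Yield of U: 1ξ₂ / 811 = 0.0974 → ξ₂ = 78.99 kmol/h.
Outlet amounts (n = n₀ + Σ ν·ξ):
  Q: 811 − 1(304.9) = 506.1
  M: 0 + 1(304.9) − 2(78.99) = 147
  U: 0 + 1(78.99) = 78.99

147 kmol/h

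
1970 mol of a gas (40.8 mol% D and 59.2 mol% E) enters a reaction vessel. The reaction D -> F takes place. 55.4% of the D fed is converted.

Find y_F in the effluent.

0.226

D reacted = 0.554 × 803.8 = 445.3 mol; ν_D = −1, so ξ = 445.3/1 = 445.3 mol.
Outlet amounts (n = n₀ + ν ξ):
  D: 803.8 − 1(445.3) = 358.5
  F: 0 + 1(445.3) = 445.3
  E: 1166 (inert)
Total out = 1970 mol; y_F = 445.3 / 1970 = 0.226.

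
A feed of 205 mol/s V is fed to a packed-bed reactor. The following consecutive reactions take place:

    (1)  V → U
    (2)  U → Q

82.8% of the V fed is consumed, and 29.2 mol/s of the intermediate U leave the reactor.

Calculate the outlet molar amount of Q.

Conversion of V: V consumed = 1ξ₁ = 0.828 × 205 → ξ₁ = 169.7 mol/s.
U balance: n_U = 0 + 1ξ₁ − 1ξ₂ = 29.2 → ξ₂ = (1·169.7 − 29.2)/1 = 140.5 mol/s.
Outlet amounts (n = n₀ + Σ ν·ξ):
  V: 205 − 1(169.7) = 35.26
  U: 0 + 1(169.7) − 1(140.5) = 29.2
  Q: 0 + 1(140.5) = 140.5

141 mol/s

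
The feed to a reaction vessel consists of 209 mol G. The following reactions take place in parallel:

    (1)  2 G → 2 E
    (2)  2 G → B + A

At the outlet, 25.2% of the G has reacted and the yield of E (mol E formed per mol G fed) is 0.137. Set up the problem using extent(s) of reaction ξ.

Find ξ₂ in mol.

ξ₂ = 12 mol

Yield of E: 2ξ₁ / 209 = 0.137 → ξ₁ = 14.32 mol.
Conversion of G: 2ξ₁ + 2ξ₂ = 0.252 × 209 = 52.67 → ξ₂ = 12.02 mol.
Outlet amounts (n = n₀ + Σ ν·ξ):
  G: 209 − 2(14.32) − 2(12.02) = 156.3
  E: 0 + 2(14.32) = 28.63
  B: 0 + 1(12.02) = 12.02
  A: 0 + 1(12.02) = 12.02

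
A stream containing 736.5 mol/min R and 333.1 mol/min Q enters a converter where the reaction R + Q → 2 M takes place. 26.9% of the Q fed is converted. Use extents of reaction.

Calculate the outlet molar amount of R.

647 mol/min

Q reacted = 0.269 × 333.1 = 89.6 mol/min; ν_Q = −1, so ξ = 89.6/1 = 89.6 mol/min.
Outlet amounts (n = n₀ + ν ξ):
  R: 736.5 − 1(89.6) = 646.9
  Q: 333.1 − 1(89.6) = 243.5
  M: 0 + 2(89.6) = 179.2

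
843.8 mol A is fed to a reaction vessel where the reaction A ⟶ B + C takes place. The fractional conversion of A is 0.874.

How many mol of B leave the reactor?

737 mol

A reacted = 0.874 × 843.8 = 737.5 mol; ν_A = −1, so ξ = 737.5/1 = 737.5 mol.
Outlet amounts (n = n₀ + ν ξ):
  A: 843.8 − 1(737.5) = 106.3
  B: 0 + 1(737.5) = 737.5
  C: 0 + 1(737.5) = 737.5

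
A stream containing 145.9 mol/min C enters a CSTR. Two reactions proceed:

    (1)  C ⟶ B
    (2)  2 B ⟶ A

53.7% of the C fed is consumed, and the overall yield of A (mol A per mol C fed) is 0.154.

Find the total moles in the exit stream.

Conversion of C: C consumed = 1ξ₁ = 0.537 × 145.9 → ξ₁ = 78.35 mol/min.
Yield of A: 1ξ₂ / 145.9 = 0.154 → ξ₂ = 22.47 mol/min.
Outlet amounts (n = n₀ + Σ ν·ξ):
  C: 145.9 − 1(78.35) = 67.55
  B: 0 + 1(78.35) − 2(22.47) = 33.41
  A: 0 + 1(22.47) = 22.47
Total out = 67.55 + 33.41 + 22.47 = 123.4 mol/min.

123 mol/min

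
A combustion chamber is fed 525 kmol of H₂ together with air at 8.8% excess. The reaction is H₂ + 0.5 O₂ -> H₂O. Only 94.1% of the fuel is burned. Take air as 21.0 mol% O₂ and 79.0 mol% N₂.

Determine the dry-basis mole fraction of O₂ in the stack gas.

0.0337

Stoichiometric O₂ = 0.5 × 525 = 262.5 kmol; O₂ fed = 262.5 × 1.088 = 285.6 kmol.
N₂ fed = 285.6 × 79/21 = 1074 kmol.
Fuel reacted = 0.941 × 525 → ξ = 494 kmol.
Outlet (n = n₀ + ν ξ):
  H₂: 525 − 1(494) = 30.98
  O₂: 285.6 − 0.5(494) = 38.59
  N₂: 1074 (inert)
  H₂O: 0 + 1(494) = 494
Dry total = 1144 kmol; y_O₂ (dry) = 38.59 / 1144 = 0.03373.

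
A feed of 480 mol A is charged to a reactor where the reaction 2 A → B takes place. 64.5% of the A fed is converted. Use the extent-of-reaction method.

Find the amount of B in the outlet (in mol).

A reacted = 0.645 × 480 = 309.6 mol; ν_A = −2, so ξ = 309.6/2 = 154.8 mol.
Outlet amounts (n = n₀ + ν ξ):
  A: 480 − 2(154.8) = 170.4
  B: 0 + 1(154.8) = 154.8

155 mol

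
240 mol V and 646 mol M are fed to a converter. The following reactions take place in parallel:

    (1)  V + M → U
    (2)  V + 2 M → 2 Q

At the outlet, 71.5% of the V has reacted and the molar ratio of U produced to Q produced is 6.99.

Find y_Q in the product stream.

0.0321

Conversion of V: V consumed = 0.715 × 240 = 171.6 mol = 1ξ₁ + 1ξ₂.
Selectivity: 1ξ₁ / (2ξ₂) = 6.99 → ξ₁ = 13.98 ξ₂.
Substitute: (1·13.98 + 1) ξ₂ = 171.6 → ξ₂ = 11.46 mol, ξ₁ = 160.1 mol.
Outlet amounts (n = n₀ + Σ ν·ξ):
  V: 240 − 1(160.1) − 1(11.46) = 68.4
  M: 646 − 1(160.1) − 2(11.46) = 462.9
  U: 0 + 1(160.1) = 160.1
  Q: 0 + 2(11.46) = 22.91
Total out = 714.4 mol; y_Q = 22.91 / 714.4 = 0.03207.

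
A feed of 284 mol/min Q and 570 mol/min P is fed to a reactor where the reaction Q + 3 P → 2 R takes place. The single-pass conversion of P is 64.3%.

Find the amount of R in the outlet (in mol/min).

244 mol/min

P reacted = 0.643 × 570 = 366.5 mol/min; ν_P = −3, so ξ = 366.5/3 = 122.2 mol/min.
Outlet amounts (n = n₀ + ν ξ):
  Q: 284 − 1(122.2) = 161.8
  P: 570 − 3(122.2) = 203.5
  R: 0 + 2(122.2) = 244.3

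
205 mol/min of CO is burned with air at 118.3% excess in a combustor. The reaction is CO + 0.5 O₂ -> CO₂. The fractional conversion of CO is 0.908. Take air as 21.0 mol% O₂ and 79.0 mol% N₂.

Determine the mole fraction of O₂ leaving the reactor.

Stoichiometric O₂ = 0.5 × 205 = 102.5 mol/min; O₂ fed = 102.5 × 2.183 = 223.8 mol/min.
N₂ fed = 223.8 × 79/21 = 841.8 mol/min.
Fuel reacted = 0.908 × 205 → ξ = 186.1 mol/min.
Outlet (n = n₀ + ν ξ):
  CO: 205 − 1(186.1) = 18.86
  O₂: 223.8 − 0.5(186.1) = 130.7
  N₂: 841.8 (inert)
  CO₂: 0 + 1(186.1) = 186.1
Total out = 1177 mol/min; y_O₂ = 130.7 / 1177 = 0.111.

0.111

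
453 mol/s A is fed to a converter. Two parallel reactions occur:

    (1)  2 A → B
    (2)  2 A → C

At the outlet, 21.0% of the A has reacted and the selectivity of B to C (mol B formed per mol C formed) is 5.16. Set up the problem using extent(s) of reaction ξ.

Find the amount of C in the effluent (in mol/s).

7.72 mol/s

Conversion of A: A consumed = 0.21 × 453 = 95.13 mol/s = 2ξ₁ + 2ξ₂.
Selectivity: 1ξ₁ / (1ξ₂) = 5.16 → ξ₁ = 5.16 ξ₂.
Substitute: (2·5.16 + 2) ξ₂ = 95.13 → ξ₂ = 7.722 mol/s, ξ₁ = 39.84 mol/s.
Outlet amounts (n = n₀ + Σ ν·ξ):
  A: 453 − 2(39.84) − 2(7.722) = 357.9
  B: 0 + 1(39.84) = 39.84
  C: 0 + 1(7.722) = 7.722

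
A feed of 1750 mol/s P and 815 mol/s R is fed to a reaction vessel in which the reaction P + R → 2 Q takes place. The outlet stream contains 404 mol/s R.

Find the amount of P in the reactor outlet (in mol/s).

1340 mol/s

For R: n = n₀ − 1ξ → 404 = 815 − 1ξ, giving ξ = 411 mol/s.
Outlet amounts (n = n₀ + ν ξ):
  P: 1750 − 1(411) = 1339
  R: 815 − 1(411) = 404
  Q: 0 + 2(411) = 822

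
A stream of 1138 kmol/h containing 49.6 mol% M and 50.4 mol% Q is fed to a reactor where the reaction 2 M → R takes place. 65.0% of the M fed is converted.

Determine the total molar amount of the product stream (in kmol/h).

M reacted = 0.65 × 564.4 = 366.9 kmol/h; ν_M = −2, so ξ = 366.9/2 = 183.4 kmol/h.
Outlet amounts (n = n₀ + ν ξ):
  M: 564.4 − 2(183.4) = 197.6
  R: 0 + 1(183.4) = 183.4
  Q: 573.6 (inert)
Total out = 197.6 + 183.4 + 573.6 = 954.6 kmol/h.

955 kmol/h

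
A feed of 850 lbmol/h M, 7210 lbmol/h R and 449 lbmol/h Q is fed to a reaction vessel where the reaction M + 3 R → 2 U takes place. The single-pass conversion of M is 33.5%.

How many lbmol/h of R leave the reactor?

6360 lbmol/h

M reacted = 0.335 × 850 = 284.8 lbmol/h; ν_M = −1, so ξ = 284.8/1 = 284.8 lbmol/h.
Outlet amounts (n = n₀ + ν ξ):
  M: 850 − 1(284.8) = 565.2
  R: 7210 − 3(284.8) = 6356
  U: 0 + 2(284.8) = 569.5
  Q: 449 (inert)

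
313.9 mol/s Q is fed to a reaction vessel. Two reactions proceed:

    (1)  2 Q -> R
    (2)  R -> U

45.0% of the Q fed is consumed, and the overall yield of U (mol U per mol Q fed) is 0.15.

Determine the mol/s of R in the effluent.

Conversion of Q: Q consumed = 2ξ₁ = 0.45 × 313.9 → ξ₁ = 70.63 mol/s.
Yield of U: 1ξ₂ / 313.9 = 0.15 → ξ₂ = 47.08 mol/s.
Outlet amounts (n = n₀ + Σ ν·ξ):
  Q: 313.9 − 2(70.63) = 172.6
  R: 0 + 1(70.63) − 1(47.08) = 23.54
  U: 0 + 1(47.08) = 47.08

23.5 mol/s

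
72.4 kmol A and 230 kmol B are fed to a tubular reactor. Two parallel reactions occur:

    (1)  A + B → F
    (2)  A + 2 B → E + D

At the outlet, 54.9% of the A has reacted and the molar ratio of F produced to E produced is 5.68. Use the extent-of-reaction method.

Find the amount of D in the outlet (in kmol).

Conversion of A: A consumed = 0.549 × 72.4 = 39.75 kmol = 1ξ₁ + 1ξ₂.
Selectivity: 1ξ₁ / (1ξ₂) = 5.68 → ξ₁ = 5.68 ξ₂.
Substitute: (1·5.68 + 1) ξ₂ = 39.75 → ξ₂ = 5.95 kmol, ξ₁ = 33.8 kmol.
Outlet amounts (n = n₀ + Σ ν·ξ):
  A: 72.4 − 1(33.8) − 1(5.95) = 32.65
  B: 230 − 1(33.8) − 2(5.95) = 184.3
  F: 0 + 1(33.8) = 33.8
  E: 0 + 1(5.95) = 5.95
  D: 0 + 1(5.95) = 5.95

5.95 kmol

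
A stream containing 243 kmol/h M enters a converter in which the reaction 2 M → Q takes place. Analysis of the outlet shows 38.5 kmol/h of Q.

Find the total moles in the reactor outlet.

For Q: n = n₀ + 1ξ → 38.5 = 0 + 1ξ, giving ξ = 38.5 kmol/h.
Outlet amounts (n = n₀ + ν ξ):
  M: 243 − 2(38.5) = 166
  Q: 0 + 1(38.5) = 38.5
Total out = 166 + 38.5 = 204.5 kmol/h.

204 kmol/h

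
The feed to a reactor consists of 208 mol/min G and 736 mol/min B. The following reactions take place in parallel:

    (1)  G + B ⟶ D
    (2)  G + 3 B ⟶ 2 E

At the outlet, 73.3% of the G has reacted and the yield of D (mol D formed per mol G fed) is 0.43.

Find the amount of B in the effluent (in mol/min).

Yield of D: 1ξ₁ / 208 = 0.43 → ξ₁ = 89.44 mol/min.
Conversion of G: 1ξ₁ + 1ξ₂ = 0.733 × 208 = 152.5 → ξ₂ = 63.02 mol/min.
Outlet amounts (n = n₀ + Σ ν·ξ):
  G: 208 − 1(89.44) − 1(63.02) = 55.54
  B: 736 − 1(89.44) − 3(63.02) = 457.5
  D: 0 + 1(89.44) = 89.44
  E: 0 + 2(63.02) = 126

457 mol/min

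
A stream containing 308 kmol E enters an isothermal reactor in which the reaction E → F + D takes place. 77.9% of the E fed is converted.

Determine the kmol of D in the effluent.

E reacted = 0.779 × 308 = 239.9 kmol; ν_E = −1, so ξ = 239.9/1 = 239.9 kmol.
Outlet amounts (n = n₀ + ν ξ):
  E: 308 − 1(239.9) = 68.07
  F: 0 + 1(239.9) = 239.9
  D: 0 + 1(239.9) = 239.9

240 kmol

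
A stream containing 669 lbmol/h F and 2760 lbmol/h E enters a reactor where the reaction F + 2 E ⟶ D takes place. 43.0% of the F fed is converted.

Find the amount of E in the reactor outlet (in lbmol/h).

2180 lbmol/h

F reacted = 0.43 × 669 = 287.7 lbmol/h; ν_F = −1, so ξ = 287.7/1 = 287.7 lbmol/h.
Outlet amounts (n = n₀ + ν ξ):
  F: 669 − 1(287.7) = 381.3
  E: 2760 − 2(287.7) = 2185
  D: 0 + 1(287.7) = 287.7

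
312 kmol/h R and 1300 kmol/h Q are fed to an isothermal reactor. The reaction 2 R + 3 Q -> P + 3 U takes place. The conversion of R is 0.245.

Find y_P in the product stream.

0.0243

R reacted = 0.245 × 312 = 76.44 kmol/h; ν_R = −2, so ξ = 76.44/2 = 38.22 kmol/h.
Outlet amounts (n = n₀ + ν ξ):
  R: 312 − 2(38.22) = 235.6
  Q: 1300 − 3(38.22) = 1185
  P: 0 + 1(38.22) = 38.22
  U: 0 + 3(38.22) = 114.7
Total out = 1574 kmol/h; y_P = 38.22 / 1574 = 0.02429.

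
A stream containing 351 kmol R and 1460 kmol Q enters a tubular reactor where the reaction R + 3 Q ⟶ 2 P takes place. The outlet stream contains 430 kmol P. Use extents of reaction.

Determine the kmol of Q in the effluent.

815 kmol

For P: n = n₀ + 2ξ → 430 = 0 + 2ξ, giving ξ = 215 kmol.
Outlet amounts (n = n₀ + ν ξ):
  R: 351 − 1(215) = 136
  Q: 1460 − 3(215) = 815
  P: 0 + 2(215) = 430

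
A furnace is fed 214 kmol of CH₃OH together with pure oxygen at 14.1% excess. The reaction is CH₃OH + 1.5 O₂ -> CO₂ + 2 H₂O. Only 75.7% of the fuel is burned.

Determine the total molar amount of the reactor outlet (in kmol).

661 kmol

Stoichiometric O₂ = 1.5 × 214 = 321 kmol; O₂ fed = 321 × 1.141 = 366.3 kmol.
Fuel reacted = 0.757 × 214 → ξ = 162 kmol.
Outlet (n = n₀ + ν ξ):
  CH₃OH: 214 − 1(162) = 52
  O₂: 366.3 − 1.5(162) = 123.3
  CO₂: 0 + 1(162) = 162
  H₂O: 0 + 2(162) = 324
Total out = 52 + 123.3 + 162 + 324 = 661.3 kmol.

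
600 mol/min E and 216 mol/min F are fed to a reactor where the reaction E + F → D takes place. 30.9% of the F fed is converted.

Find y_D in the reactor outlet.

0.0891

F reacted = 0.309 × 216 = 66.74 mol/min; ν_F = −1, so ξ = 66.74/1 = 66.74 mol/min.
Outlet amounts (n = n₀ + ν ξ):
  E: 600 − 1(66.74) = 533.3
  F: 216 − 1(66.74) = 149.3
  D: 0 + 1(66.74) = 66.74
Total out = 749.3 mol/min; y_D = 66.74 / 749.3 = 0.08908.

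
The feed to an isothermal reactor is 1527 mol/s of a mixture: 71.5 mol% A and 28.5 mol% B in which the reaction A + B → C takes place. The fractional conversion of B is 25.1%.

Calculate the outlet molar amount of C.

109 mol/s

B reacted = 0.251 × 435.2 = 109.2 mol/s; ν_B = −1, so ξ = 109.2/1 = 109.2 mol/s.
Outlet amounts (n = n₀ + ν ξ):
  A: 1092 − 1(109.2) = 982.6
  B: 435.2 − 1(109.2) = 326
  C: 0 + 1(109.2) = 109.2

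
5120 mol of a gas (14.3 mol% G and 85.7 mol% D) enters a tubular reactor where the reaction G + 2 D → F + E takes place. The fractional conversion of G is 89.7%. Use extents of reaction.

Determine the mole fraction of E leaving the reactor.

G reacted = 0.897 × 732.2 = 656.7 mol; ν_G = −1, so ξ = 656.7/1 = 656.7 mol.
Outlet amounts (n = n₀ + ν ξ):
  G: 732.2 − 1(656.7) = 75.41
  D: 4388 − 2(656.7) = 3074
  F: 0 + 1(656.7) = 656.7
  E: 0 + 1(656.7) = 656.7
Total out = 4463 mol; y_E = 656.7 / 4463 = 0.1471.

0.147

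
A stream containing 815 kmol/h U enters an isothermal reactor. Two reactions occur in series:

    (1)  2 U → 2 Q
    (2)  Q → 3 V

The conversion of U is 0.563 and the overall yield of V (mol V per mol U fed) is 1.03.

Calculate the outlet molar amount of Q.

179 kmol/h

Conversion of U: U consumed = 2ξ₁ = 0.563 × 815 → ξ₁ = 229.4 kmol/h.
Yield of V: 3ξ₂ / 815 = 1.03 → ξ₂ = 279.8 kmol/h.
Outlet amounts (n = n₀ + Σ ν·ξ):
  U: 815 − 2(229.4) = 356.2
  Q: 0 + 2(229.4) − 1(279.8) = 179
  V: 0 + 3(279.8) = 839.5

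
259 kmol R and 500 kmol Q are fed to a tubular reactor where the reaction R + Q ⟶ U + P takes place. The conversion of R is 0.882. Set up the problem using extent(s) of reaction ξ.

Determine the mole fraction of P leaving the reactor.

R reacted = 0.882 × 259 = 228.4 kmol; ν_R = −1, so ξ = 228.4/1 = 228.4 kmol.
Outlet amounts (n = n₀ + ν ξ):
  R: 259 − 1(228.4) = 30.56
  Q: 500 − 1(228.4) = 271.6
  U: 0 + 1(228.4) = 228.4
  P: 0 + 1(228.4) = 228.4
Total out = 759 kmol; y_P = 228.4 / 759 = 0.301.

0.301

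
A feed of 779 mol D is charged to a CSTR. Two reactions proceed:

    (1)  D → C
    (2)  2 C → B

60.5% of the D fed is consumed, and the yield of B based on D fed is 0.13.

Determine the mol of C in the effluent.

Conversion of D: D consumed = 1ξ₁ = 0.605 × 779 → ξ₁ = 471.3 mol.
Yield of B: 1ξ₂ / 779 = 0.13 → ξ₂ = 101.3 mol.
Outlet amounts (n = n₀ + Σ ν·ξ):
  D: 779 − 1(471.3) = 307.7
  C: 0 + 1(471.3) − 2(101.3) = 268.8
  B: 0 + 1(101.3) = 101.3

269 mol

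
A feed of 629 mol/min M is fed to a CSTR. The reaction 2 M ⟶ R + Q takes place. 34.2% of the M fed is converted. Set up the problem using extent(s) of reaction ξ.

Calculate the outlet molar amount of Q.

M reacted = 0.342 × 629 = 215.1 mol/min; ν_M = −2, so ξ = 215.1/2 = 107.6 mol/min.
Outlet amounts (n = n₀ + ν ξ):
  M: 629 − 2(107.6) = 413.9
  R: 0 + 1(107.6) = 107.6
  Q: 0 + 1(107.6) = 107.6

108 mol/min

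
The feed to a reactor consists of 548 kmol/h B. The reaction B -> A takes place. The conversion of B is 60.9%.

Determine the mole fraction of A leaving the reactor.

0.609

B reacted = 0.609 × 548 = 333.7 kmol/h; ν_B = −1, so ξ = 333.7/1 = 333.7 kmol/h.
Outlet amounts (n = n₀ + ν ξ):
  B: 548 − 1(333.7) = 214.3
  A: 0 + 1(333.7) = 333.7
Total out = 548 kmol/h; y_A = 333.7 / 548 = 0.609.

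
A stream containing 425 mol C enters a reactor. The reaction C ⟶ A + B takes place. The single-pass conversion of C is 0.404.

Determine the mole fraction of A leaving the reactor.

0.288

C reacted = 0.404 × 425 = 171.7 mol; ν_C = −1, so ξ = 171.7/1 = 171.7 mol.
Outlet amounts (n = n₀ + ν ξ):
  C: 425 − 1(171.7) = 253.3
  A: 0 + 1(171.7) = 171.7
  B: 0 + 1(171.7) = 171.7
Total out = 596.7 mol; y_A = 171.7 / 596.7 = 0.2877.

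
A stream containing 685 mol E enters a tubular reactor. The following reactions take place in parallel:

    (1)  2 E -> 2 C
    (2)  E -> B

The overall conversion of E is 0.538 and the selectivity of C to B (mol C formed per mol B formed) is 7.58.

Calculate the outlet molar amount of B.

43 mol

Conversion of E: E consumed = 0.538 × 685 = 368.5 mol = 2ξ₁ + 1ξ₂.
Selectivity: 2ξ₁ / (1ξ₂) = 7.58 → ξ₁ = 3.79 ξ₂.
Substitute: (2·3.79 + 1) ξ₂ = 368.5 → ξ₂ = 42.95 mol, ξ₁ = 162.8 mol.
Outlet amounts (n = n₀ + Σ ν·ξ):
  E: 685 − 2(162.8) − 1(42.95) = 316.5
  C: 0 + 2(162.8) = 325.6
  B: 0 + 1(42.95) = 42.95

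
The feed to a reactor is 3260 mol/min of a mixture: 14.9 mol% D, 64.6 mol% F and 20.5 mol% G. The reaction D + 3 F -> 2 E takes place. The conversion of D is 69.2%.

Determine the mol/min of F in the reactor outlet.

D reacted = 0.692 × 485.7 = 336.1 mol/min; ν_D = −1, so ξ = 336.1/1 = 336.1 mol/min.
Outlet amounts (n = n₀ + ν ξ):
  D: 485.7 − 1(336.1) = 149.6
  F: 2106 − 3(336.1) = 1098
  E: 0 + 2(336.1) = 672.3
  G: 668.3 (inert)

1100 mol/min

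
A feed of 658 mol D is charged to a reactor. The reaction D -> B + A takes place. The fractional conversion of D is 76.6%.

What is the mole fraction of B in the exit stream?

0.434

D reacted = 0.766 × 658 = 504 mol; ν_D = −1, so ξ = 504/1 = 504 mol.
Outlet amounts (n = n₀ + ν ξ):
  D: 658 − 1(504) = 154
  B: 0 + 1(504) = 504
  A: 0 + 1(504) = 504
Total out = 1162 mol; y_B = 504 / 1162 = 0.4337.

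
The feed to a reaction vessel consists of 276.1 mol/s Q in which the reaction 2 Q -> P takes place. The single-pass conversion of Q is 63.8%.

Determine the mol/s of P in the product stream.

88.1 mol/s

Q reacted = 0.638 × 276.1 = 176.2 mol/s; ν_Q = −2, so ξ = 176.2/2 = 88.08 mol/s.
Outlet amounts (n = n₀ + ν ξ):
  Q: 276.1 − 2(88.08) = 99.95
  P: 0 + 1(88.08) = 88.08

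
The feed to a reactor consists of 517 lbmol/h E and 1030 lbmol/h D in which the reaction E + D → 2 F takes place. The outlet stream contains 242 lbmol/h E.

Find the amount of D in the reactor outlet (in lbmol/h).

For E: n = n₀ − 1ξ → 242 = 517 − 1ξ, giving ξ = 275 lbmol/h.
Outlet amounts (n = n₀ + ν ξ):
  E: 517 − 1(275) = 242
  D: 1030 − 1(275) = 755
  F: 0 + 2(275) = 550

755 lbmol/h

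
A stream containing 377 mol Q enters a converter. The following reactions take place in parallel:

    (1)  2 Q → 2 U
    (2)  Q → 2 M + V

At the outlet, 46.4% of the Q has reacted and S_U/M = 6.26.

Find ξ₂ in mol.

ξ₂ = 12.9 mol

Conversion of Q: Q consumed = 0.464 × 377 = 174.9 mol = 2ξ₁ + 1ξ₂.
Selectivity: 2ξ₁ / (2ξ₂) = 6.26 → ξ₁ = 6.26 ξ₂.
Substitute: (2·6.26 + 1) ξ₂ = 174.9 → ξ₂ = 12.94 mol, ξ₁ = 80.99 mol.
Outlet amounts (n = n₀ + Σ ν·ξ):
  Q: 377 − 2(80.99) − 1(12.94) = 202.1
  U: 0 + 2(80.99) = 162
  M: 0 + 2(12.94) = 25.88
  V: 0 + 1(12.94) = 12.94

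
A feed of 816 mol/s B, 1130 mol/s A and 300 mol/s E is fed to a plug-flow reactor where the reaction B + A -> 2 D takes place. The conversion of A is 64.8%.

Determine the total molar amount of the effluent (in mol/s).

A reacted = 0.648 × 1130 = 732.2 mol/s; ν_A = −1, so ξ = 732.2/1 = 732.2 mol/s.
Outlet amounts (n = n₀ + ν ξ):
  B: 816 − 1(732.2) = 83.76
  A: 1130 − 1(732.2) = 397.8
  D: 0 + 2(732.2) = 1464
  E: 300 (inert)
Total out = 83.76 + 397.8 + 1464 + 300 = 2246 mol/s.

2250 mol/s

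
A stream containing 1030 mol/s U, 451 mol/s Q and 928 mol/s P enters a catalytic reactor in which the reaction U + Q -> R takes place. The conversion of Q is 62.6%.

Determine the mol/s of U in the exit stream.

Q reacted = 0.626 × 451 = 282.3 mol/s; ν_Q = −1, so ξ = 282.3/1 = 282.3 mol/s.
Outlet amounts (n = n₀ + ν ξ):
  U: 1030 − 1(282.3) = 747.7
  Q: 451 − 1(282.3) = 168.7
  R: 0 + 1(282.3) = 282.3
  P: 928 (inert)

748 mol/s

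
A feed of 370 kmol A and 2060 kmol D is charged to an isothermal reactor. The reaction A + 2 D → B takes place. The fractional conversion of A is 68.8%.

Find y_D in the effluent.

A reacted = 0.688 × 370 = 254.6 kmol; ν_A = −1, so ξ = 254.6/1 = 254.6 kmol.
Outlet amounts (n = n₀ + ν ξ):
  A: 370 − 1(254.6) = 115.4
  D: 2060 − 2(254.6) = 1551
  B: 0 + 1(254.6) = 254.6
Total out = 1921 kmol; y_D = 1551 / 1921 = 0.8074.

0.807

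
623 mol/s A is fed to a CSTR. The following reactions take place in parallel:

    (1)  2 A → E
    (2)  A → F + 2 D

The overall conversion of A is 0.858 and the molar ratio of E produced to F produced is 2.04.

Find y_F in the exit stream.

0.17

Conversion of A: A consumed = 0.858 × 623 = 534.5 mol/s = 2ξ₁ + 1ξ₂.
Selectivity: 1ξ₁ / (1ξ₂) = 2.04 → ξ₁ = 2.04 ξ₂.
Substitute: (2·2.04 + 1) ξ₂ = 534.5 → ξ₂ = 105.2 mol/s, ξ₁ = 214.7 mol/s.
Outlet amounts (n = n₀ + Σ ν·ξ):
  A: 623 − 2(214.7) − 1(105.2) = 88.47
  E: 0 + 1(214.7) = 214.7
  F: 0 + 1(105.2) = 105.2
  D: 0 + 2(105.2) = 210.4
Total out = 618.8 mol/s; y_F = 105.2 / 618.8 = 0.17.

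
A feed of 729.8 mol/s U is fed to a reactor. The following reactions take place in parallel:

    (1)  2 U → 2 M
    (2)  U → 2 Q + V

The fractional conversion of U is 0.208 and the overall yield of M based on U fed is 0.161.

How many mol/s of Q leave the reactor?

Yield of M: 2ξ₁ / 729.8 = 0.161 → ξ₁ = 58.75 mol/s.
Conversion of U: 2ξ₁ + 1ξ₂ = 0.208 × 729.8 = 151.8 → ξ₂ = 34.3 mol/s.
Outlet amounts (n = n₀ + Σ ν·ξ):
  U: 729.8 − 2(58.75) − 1(34.3) = 578
  M: 0 + 2(58.75) = 117.5
  Q: 0 + 2(34.3) = 68.6
  V: 0 + 1(34.3) = 34.3

68.6 mol/s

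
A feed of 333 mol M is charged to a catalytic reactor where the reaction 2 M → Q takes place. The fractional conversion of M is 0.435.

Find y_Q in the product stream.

M reacted = 0.435 × 333 = 144.9 mol; ν_M = −2, so ξ = 144.9/2 = 72.43 mol.
Outlet amounts (n = n₀ + ν ξ):
  M: 333 − 2(72.43) = 188.1
  Q: 0 + 1(72.43) = 72.43
Total out = 260.6 mol; y_Q = 72.43 / 260.6 = 0.278.

0.278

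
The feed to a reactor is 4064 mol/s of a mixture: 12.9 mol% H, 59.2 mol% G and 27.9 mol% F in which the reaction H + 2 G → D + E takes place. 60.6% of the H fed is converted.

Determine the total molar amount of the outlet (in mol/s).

3750 mol/s

H reacted = 0.606 × 524.3 = 317.7 mol/s; ν_H = −1, so ξ = 317.7/1 = 317.7 mol/s.
Outlet amounts (n = n₀ + ν ξ):
  H: 524.3 − 1(317.7) = 206.6
  G: 2406 − 2(317.7) = 1770
  D: 0 + 1(317.7) = 317.7
  E: 0 + 1(317.7) = 317.7
  F: 1134 (inert)
Total out = 206.6 + 1770 + 317.7 + 317.7 + 1134 = 3746 mol/s.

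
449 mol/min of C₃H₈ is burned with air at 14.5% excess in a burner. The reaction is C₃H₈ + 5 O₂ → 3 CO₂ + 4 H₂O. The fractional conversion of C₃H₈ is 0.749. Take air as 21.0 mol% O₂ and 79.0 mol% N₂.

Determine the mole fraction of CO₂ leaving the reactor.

Stoichiometric O₂ = 5 × 449 = 2245 mol/min; O₂ fed = 2245 × 1.145 = 2571 mol/min.
N₂ fed = 2571 × 79/21 = 9670 mol/min.
Fuel reacted = 0.749 × 449 → ξ = 336.3 mol/min.
Outlet (n = n₀ + ν ξ):
  C₃H₈: 449 − 1(336.3) = 112.7
  O₂: 2571 − 5(336.3) = 889
  N₂: 9670 (inert)
  CO₂: 0 + 3(336.3) = 1009
  H₂O: 0 + 4(336.3) = 1345
Total out = 13030 mol/min; y_CO₂ = 1009 / 13030 = 0.07745.

0.0775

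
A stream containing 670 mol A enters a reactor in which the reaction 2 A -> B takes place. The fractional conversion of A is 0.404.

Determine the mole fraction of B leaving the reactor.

0.253

A reacted = 0.404 × 670 = 270.7 mol; ν_A = −2, so ξ = 270.7/2 = 135.3 mol.
Outlet amounts (n = n₀ + ν ξ):
  A: 670 − 2(135.3) = 399.3
  B: 0 + 1(135.3) = 135.3
Total out = 534.7 mol; y_B = 135.3 / 534.7 = 0.2531.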